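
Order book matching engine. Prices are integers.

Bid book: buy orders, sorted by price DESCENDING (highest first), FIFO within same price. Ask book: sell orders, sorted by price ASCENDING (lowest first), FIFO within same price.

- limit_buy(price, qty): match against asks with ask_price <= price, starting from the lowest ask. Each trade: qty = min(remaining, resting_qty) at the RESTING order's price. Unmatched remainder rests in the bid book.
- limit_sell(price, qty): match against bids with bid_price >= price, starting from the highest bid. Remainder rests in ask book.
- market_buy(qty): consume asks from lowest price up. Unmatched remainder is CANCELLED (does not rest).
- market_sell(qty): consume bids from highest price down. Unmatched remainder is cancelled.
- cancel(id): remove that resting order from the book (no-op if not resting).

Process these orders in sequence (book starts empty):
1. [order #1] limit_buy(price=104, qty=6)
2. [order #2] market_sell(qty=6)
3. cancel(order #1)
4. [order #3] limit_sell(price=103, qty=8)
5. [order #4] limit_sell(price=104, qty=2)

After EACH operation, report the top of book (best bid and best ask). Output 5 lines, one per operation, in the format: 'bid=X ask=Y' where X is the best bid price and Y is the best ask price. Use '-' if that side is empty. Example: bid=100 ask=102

After op 1 [order #1] limit_buy(price=104, qty=6): fills=none; bids=[#1:6@104] asks=[-]
After op 2 [order #2] market_sell(qty=6): fills=#1x#2:6@104; bids=[-] asks=[-]
After op 3 cancel(order #1): fills=none; bids=[-] asks=[-]
After op 4 [order #3] limit_sell(price=103, qty=8): fills=none; bids=[-] asks=[#3:8@103]
After op 5 [order #4] limit_sell(price=104, qty=2): fills=none; bids=[-] asks=[#3:8@103 #4:2@104]

Answer: bid=104 ask=-
bid=- ask=-
bid=- ask=-
bid=- ask=103
bid=- ask=103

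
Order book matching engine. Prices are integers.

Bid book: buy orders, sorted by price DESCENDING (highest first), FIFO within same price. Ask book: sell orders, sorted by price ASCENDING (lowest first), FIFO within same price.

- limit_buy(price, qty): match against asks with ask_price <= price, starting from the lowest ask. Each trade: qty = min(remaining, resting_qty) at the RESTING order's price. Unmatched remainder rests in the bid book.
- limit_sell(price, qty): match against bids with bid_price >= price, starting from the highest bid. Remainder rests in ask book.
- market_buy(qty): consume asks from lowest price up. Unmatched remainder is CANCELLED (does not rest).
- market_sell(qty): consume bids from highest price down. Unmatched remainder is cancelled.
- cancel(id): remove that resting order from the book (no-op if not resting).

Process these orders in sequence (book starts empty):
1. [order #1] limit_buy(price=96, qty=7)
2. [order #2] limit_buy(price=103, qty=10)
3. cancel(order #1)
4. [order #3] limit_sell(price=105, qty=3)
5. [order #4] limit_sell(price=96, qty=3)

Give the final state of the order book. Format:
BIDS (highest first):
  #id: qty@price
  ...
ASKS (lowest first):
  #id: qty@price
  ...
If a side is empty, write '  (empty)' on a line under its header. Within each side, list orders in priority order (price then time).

Answer: BIDS (highest first):
  #2: 7@103
ASKS (lowest first):
  #3: 3@105

Derivation:
After op 1 [order #1] limit_buy(price=96, qty=7): fills=none; bids=[#1:7@96] asks=[-]
After op 2 [order #2] limit_buy(price=103, qty=10): fills=none; bids=[#2:10@103 #1:7@96] asks=[-]
After op 3 cancel(order #1): fills=none; bids=[#2:10@103] asks=[-]
After op 4 [order #3] limit_sell(price=105, qty=3): fills=none; bids=[#2:10@103] asks=[#3:3@105]
After op 5 [order #4] limit_sell(price=96, qty=3): fills=#2x#4:3@103; bids=[#2:7@103] asks=[#3:3@105]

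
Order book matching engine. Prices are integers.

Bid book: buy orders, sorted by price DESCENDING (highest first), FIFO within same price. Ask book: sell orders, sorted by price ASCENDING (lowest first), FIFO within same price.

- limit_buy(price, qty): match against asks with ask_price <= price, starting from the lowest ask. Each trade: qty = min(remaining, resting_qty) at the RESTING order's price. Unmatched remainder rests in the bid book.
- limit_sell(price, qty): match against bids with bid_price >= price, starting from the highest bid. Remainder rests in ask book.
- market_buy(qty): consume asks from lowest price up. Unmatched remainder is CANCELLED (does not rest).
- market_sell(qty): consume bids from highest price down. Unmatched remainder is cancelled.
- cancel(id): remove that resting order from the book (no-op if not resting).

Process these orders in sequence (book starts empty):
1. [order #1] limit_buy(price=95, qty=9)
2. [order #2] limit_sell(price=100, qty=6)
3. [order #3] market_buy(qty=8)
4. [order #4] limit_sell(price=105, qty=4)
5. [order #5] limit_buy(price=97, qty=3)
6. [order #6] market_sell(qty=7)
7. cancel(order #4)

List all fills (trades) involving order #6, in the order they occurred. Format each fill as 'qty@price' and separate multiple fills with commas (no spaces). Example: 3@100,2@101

After op 1 [order #1] limit_buy(price=95, qty=9): fills=none; bids=[#1:9@95] asks=[-]
After op 2 [order #2] limit_sell(price=100, qty=6): fills=none; bids=[#1:9@95] asks=[#2:6@100]
After op 3 [order #3] market_buy(qty=8): fills=#3x#2:6@100; bids=[#1:9@95] asks=[-]
After op 4 [order #4] limit_sell(price=105, qty=4): fills=none; bids=[#1:9@95] asks=[#4:4@105]
After op 5 [order #5] limit_buy(price=97, qty=3): fills=none; bids=[#5:3@97 #1:9@95] asks=[#4:4@105]
After op 6 [order #6] market_sell(qty=7): fills=#5x#6:3@97 #1x#6:4@95; bids=[#1:5@95] asks=[#4:4@105]
After op 7 cancel(order #4): fills=none; bids=[#1:5@95] asks=[-]

Answer: 3@97,4@95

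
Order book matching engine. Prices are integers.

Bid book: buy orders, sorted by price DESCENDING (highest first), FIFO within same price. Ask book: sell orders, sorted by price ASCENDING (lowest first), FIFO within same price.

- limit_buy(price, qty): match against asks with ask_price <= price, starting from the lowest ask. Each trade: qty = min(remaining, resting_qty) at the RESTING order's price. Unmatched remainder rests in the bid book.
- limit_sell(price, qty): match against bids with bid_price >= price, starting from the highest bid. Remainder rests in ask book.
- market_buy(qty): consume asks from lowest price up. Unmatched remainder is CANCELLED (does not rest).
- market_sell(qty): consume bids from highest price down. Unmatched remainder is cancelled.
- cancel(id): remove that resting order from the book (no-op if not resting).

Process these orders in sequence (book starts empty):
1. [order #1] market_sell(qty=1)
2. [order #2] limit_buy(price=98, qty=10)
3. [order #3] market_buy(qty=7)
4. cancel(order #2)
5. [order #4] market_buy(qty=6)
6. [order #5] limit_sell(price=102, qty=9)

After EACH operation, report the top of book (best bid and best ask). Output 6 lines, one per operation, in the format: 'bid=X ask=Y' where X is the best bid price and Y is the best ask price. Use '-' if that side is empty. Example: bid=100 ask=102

After op 1 [order #1] market_sell(qty=1): fills=none; bids=[-] asks=[-]
After op 2 [order #2] limit_buy(price=98, qty=10): fills=none; bids=[#2:10@98] asks=[-]
After op 3 [order #3] market_buy(qty=7): fills=none; bids=[#2:10@98] asks=[-]
After op 4 cancel(order #2): fills=none; bids=[-] asks=[-]
After op 5 [order #4] market_buy(qty=6): fills=none; bids=[-] asks=[-]
After op 6 [order #5] limit_sell(price=102, qty=9): fills=none; bids=[-] asks=[#5:9@102]

Answer: bid=- ask=-
bid=98 ask=-
bid=98 ask=-
bid=- ask=-
bid=- ask=-
bid=- ask=102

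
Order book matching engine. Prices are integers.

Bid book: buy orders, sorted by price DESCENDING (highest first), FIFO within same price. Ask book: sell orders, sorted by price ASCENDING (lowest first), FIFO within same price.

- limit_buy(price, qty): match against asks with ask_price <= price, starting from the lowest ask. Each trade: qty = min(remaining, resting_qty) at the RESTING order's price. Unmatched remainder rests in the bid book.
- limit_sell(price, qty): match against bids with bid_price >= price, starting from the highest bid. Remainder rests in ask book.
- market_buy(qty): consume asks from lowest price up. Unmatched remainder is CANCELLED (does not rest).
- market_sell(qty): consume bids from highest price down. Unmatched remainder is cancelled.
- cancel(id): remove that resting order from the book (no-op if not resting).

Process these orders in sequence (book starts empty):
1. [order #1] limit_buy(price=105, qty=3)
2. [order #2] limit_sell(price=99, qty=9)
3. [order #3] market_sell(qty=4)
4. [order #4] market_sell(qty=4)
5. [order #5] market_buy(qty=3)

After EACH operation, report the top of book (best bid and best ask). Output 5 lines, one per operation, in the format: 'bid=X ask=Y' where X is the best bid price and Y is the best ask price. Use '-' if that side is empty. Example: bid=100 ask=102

Answer: bid=105 ask=-
bid=- ask=99
bid=- ask=99
bid=- ask=99
bid=- ask=99

Derivation:
After op 1 [order #1] limit_buy(price=105, qty=3): fills=none; bids=[#1:3@105] asks=[-]
After op 2 [order #2] limit_sell(price=99, qty=9): fills=#1x#2:3@105; bids=[-] asks=[#2:6@99]
After op 3 [order #3] market_sell(qty=4): fills=none; bids=[-] asks=[#2:6@99]
After op 4 [order #4] market_sell(qty=4): fills=none; bids=[-] asks=[#2:6@99]
After op 5 [order #5] market_buy(qty=3): fills=#5x#2:3@99; bids=[-] asks=[#2:3@99]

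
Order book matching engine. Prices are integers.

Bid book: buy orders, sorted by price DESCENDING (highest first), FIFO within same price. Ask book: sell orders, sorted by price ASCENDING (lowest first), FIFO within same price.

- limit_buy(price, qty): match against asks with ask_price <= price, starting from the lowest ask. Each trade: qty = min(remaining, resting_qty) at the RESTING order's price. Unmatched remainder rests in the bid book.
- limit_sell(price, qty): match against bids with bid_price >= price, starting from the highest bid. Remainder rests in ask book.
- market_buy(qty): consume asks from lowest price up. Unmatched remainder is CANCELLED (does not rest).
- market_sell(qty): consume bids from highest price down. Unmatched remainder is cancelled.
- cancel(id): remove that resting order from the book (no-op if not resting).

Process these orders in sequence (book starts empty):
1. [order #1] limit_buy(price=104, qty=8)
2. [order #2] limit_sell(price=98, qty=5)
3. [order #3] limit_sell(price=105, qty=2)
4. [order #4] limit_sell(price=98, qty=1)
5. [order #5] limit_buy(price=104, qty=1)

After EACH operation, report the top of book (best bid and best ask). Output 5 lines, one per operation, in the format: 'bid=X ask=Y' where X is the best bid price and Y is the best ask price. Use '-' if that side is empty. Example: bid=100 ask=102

After op 1 [order #1] limit_buy(price=104, qty=8): fills=none; bids=[#1:8@104] asks=[-]
After op 2 [order #2] limit_sell(price=98, qty=5): fills=#1x#2:5@104; bids=[#1:3@104] asks=[-]
After op 3 [order #3] limit_sell(price=105, qty=2): fills=none; bids=[#1:3@104] asks=[#3:2@105]
After op 4 [order #4] limit_sell(price=98, qty=1): fills=#1x#4:1@104; bids=[#1:2@104] asks=[#3:2@105]
After op 5 [order #5] limit_buy(price=104, qty=1): fills=none; bids=[#1:2@104 #5:1@104] asks=[#3:2@105]

Answer: bid=104 ask=-
bid=104 ask=-
bid=104 ask=105
bid=104 ask=105
bid=104 ask=105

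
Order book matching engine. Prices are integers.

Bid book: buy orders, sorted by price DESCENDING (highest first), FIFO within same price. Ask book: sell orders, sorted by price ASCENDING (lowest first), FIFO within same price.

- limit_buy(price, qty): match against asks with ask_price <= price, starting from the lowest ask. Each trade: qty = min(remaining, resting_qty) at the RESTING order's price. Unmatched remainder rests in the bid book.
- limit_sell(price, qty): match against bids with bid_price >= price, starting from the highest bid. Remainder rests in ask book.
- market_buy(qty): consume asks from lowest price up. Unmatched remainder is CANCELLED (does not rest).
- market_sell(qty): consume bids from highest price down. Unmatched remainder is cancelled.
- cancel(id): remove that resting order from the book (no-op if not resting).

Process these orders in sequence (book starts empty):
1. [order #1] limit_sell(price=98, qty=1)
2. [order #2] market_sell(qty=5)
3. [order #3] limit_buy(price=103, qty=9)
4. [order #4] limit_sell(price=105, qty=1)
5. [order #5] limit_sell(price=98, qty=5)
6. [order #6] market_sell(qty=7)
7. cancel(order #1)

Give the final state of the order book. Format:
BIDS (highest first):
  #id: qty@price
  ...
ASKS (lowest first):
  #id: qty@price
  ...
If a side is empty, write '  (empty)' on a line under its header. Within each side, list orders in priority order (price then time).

Answer: BIDS (highest first):
  (empty)
ASKS (lowest first):
  #4: 1@105

Derivation:
After op 1 [order #1] limit_sell(price=98, qty=1): fills=none; bids=[-] asks=[#1:1@98]
After op 2 [order #2] market_sell(qty=5): fills=none; bids=[-] asks=[#1:1@98]
After op 3 [order #3] limit_buy(price=103, qty=9): fills=#3x#1:1@98; bids=[#3:8@103] asks=[-]
After op 4 [order #4] limit_sell(price=105, qty=1): fills=none; bids=[#3:8@103] asks=[#4:1@105]
After op 5 [order #5] limit_sell(price=98, qty=5): fills=#3x#5:5@103; bids=[#3:3@103] asks=[#4:1@105]
After op 6 [order #6] market_sell(qty=7): fills=#3x#6:3@103; bids=[-] asks=[#4:1@105]
After op 7 cancel(order #1): fills=none; bids=[-] asks=[#4:1@105]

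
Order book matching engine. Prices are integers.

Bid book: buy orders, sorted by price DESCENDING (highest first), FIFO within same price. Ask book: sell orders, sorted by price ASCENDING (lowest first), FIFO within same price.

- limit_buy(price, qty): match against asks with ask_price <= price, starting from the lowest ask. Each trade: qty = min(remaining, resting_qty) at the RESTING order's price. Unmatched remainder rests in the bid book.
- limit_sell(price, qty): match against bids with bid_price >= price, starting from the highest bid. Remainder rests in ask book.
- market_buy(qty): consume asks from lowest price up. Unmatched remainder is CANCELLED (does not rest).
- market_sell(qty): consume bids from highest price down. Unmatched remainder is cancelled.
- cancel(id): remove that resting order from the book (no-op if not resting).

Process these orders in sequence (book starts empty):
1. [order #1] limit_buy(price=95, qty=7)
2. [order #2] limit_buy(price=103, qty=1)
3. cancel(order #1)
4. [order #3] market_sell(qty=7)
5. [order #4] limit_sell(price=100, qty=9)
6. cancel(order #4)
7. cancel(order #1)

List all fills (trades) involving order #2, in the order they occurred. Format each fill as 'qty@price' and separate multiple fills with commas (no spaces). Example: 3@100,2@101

Answer: 1@103

Derivation:
After op 1 [order #1] limit_buy(price=95, qty=7): fills=none; bids=[#1:7@95] asks=[-]
After op 2 [order #2] limit_buy(price=103, qty=1): fills=none; bids=[#2:1@103 #1:7@95] asks=[-]
After op 3 cancel(order #1): fills=none; bids=[#2:1@103] asks=[-]
After op 4 [order #3] market_sell(qty=7): fills=#2x#3:1@103; bids=[-] asks=[-]
After op 5 [order #4] limit_sell(price=100, qty=9): fills=none; bids=[-] asks=[#4:9@100]
After op 6 cancel(order #4): fills=none; bids=[-] asks=[-]
After op 7 cancel(order #1): fills=none; bids=[-] asks=[-]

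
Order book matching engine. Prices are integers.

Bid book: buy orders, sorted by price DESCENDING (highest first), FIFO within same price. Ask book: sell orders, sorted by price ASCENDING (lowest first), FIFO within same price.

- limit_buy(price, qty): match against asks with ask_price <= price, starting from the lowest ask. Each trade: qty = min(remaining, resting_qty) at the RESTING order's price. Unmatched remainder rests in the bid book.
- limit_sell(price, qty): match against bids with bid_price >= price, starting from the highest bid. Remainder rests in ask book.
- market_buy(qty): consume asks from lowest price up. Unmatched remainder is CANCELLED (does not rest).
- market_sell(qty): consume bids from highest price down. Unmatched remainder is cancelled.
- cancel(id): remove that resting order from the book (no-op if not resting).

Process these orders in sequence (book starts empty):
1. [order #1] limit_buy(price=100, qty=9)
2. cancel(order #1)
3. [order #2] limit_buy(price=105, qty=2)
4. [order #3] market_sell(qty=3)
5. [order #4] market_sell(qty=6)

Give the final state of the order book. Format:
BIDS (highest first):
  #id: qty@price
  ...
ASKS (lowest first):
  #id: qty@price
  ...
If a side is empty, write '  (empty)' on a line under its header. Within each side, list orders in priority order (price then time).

After op 1 [order #1] limit_buy(price=100, qty=9): fills=none; bids=[#1:9@100] asks=[-]
After op 2 cancel(order #1): fills=none; bids=[-] asks=[-]
After op 3 [order #2] limit_buy(price=105, qty=2): fills=none; bids=[#2:2@105] asks=[-]
After op 4 [order #3] market_sell(qty=3): fills=#2x#3:2@105; bids=[-] asks=[-]
After op 5 [order #4] market_sell(qty=6): fills=none; bids=[-] asks=[-]

Answer: BIDS (highest first):
  (empty)
ASKS (lowest first):
  (empty)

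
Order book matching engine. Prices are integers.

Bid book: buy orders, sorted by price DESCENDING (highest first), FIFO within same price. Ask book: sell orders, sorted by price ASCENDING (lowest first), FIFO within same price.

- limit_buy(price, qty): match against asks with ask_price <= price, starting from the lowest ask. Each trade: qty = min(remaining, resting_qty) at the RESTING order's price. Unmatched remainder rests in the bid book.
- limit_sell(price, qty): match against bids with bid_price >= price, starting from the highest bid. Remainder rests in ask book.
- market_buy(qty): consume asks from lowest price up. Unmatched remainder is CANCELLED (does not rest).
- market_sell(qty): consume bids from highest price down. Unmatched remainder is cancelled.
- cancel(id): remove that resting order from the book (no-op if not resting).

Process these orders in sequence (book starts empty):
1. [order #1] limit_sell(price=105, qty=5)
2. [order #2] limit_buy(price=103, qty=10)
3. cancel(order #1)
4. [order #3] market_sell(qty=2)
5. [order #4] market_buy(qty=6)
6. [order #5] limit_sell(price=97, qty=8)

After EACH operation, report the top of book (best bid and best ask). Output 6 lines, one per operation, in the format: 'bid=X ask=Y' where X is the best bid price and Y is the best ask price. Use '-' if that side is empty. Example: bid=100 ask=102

After op 1 [order #1] limit_sell(price=105, qty=5): fills=none; bids=[-] asks=[#1:5@105]
After op 2 [order #2] limit_buy(price=103, qty=10): fills=none; bids=[#2:10@103] asks=[#1:5@105]
After op 3 cancel(order #1): fills=none; bids=[#2:10@103] asks=[-]
After op 4 [order #3] market_sell(qty=2): fills=#2x#3:2@103; bids=[#2:8@103] asks=[-]
After op 5 [order #4] market_buy(qty=6): fills=none; bids=[#2:8@103] asks=[-]
After op 6 [order #5] limit_sell(price=97, qty=8): fills=#2x#5:8@103; bids=[-] asks=[-]

Answer: bid=- ask=105
bid=103 ask=105
bid=103 ask=-
bid=103 ask=-
bid=103 ask=-
bid=- ask=-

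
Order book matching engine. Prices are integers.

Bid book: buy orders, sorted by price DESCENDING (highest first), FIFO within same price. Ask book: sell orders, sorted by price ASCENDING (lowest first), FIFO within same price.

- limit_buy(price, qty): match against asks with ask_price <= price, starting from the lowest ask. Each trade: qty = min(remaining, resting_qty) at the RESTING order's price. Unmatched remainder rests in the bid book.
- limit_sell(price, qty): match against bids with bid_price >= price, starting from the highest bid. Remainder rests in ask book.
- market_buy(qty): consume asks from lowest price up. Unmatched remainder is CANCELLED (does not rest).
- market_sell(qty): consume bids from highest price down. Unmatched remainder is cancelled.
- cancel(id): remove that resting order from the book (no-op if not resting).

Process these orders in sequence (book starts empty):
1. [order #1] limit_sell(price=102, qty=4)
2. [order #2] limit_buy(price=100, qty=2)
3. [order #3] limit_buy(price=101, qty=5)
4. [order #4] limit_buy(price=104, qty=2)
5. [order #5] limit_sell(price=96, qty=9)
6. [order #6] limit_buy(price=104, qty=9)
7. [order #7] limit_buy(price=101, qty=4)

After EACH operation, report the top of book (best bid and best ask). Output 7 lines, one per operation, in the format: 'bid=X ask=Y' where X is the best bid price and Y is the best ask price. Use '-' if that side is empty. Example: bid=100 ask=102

After op 1 [order #1] limit_sell(price=102, qty=4): fills=none; bids=[-] asks=[#1:4@102]
After op 2 [order #2] limit_buy(price=100, qty=2): fills=none; bids=[#2:2@100] asks=[#1:4@102]
After op 3 [order #3] limit_buy(price=101, qty=5): fills=none; bids=[#3:5@101 #2:2@100] asks=[#1:4@102]
After op 4 [order #4] limit_buy(price=104, qty=2): fills=#4x#1:2@102; bids=[#3:5@101 #2:2@100] asks=[#1:2@102]
After op 5 [order #5] limit_sell(price=96, qty=9): fills=#3x#5:5@101 #2x#5:2@100; bids=[-] asks=[#5:2@96 #1:2@102]
After op 6 [order #6] limit_buy(price=104, qty=9): fills=#6x#5:2@96 #6x#1:2@102; bids=[#6:5@104] asks=[-]
After op 7 [order #7] limit_buy(price=101, qty=4): fills=none; bids=[#6:5@104 #7:4@101] asks=[-]

Answer: bid=- ask=102
bid=100 ask=102
bid=101 ask=102
bid=101 ask=102
bid=- ask=96
bid=104 ask=-
bid=104 ask=-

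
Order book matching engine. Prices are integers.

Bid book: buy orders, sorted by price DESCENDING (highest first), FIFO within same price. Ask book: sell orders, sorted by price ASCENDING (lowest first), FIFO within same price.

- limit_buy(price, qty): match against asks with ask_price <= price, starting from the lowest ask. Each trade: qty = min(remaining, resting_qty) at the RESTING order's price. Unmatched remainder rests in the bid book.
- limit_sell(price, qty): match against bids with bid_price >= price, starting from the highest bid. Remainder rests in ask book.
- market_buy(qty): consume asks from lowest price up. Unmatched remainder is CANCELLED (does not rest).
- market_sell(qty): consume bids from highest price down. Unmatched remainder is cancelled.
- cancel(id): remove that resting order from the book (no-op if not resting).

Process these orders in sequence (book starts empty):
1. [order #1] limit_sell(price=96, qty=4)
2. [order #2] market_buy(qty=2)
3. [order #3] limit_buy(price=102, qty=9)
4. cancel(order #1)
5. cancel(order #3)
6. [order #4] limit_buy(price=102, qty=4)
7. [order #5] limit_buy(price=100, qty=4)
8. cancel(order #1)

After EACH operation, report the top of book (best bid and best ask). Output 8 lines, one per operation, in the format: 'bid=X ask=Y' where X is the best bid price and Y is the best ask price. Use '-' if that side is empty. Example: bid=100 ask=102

After op 1 [order #1] limit_sell(price=96, qty=4): fills=none; bids=[-] asks=[#1:4@96]
After op 2 [order #2] market_buy(qty=2): fills=#2x#1:2@96; bids=[-] asks=[#1:2@96]
After op 3 [order #3] limit_buy(price=102, qty=9): fills=#3x#1:2@96; bids=[#3:7@102] asks=[-]
After op 4 cancel(order #1): fills=none; bids=[#3:7@102] asks=[-]
After op 5 cancel(order #3): fills=none; bids=[-] asks=[-]
After op 6 [order #4] limit_buy(price=102, qty=4): fills=none; bids=[#4:4@102] asks=[-]
After op 7 [order #5] limit_buy(price=100, qty=4): fills=none; bids=[#4:4@102 #5:4@100] asks=[-]
After op 8 cancel(order #1): fills=none; bids=[#4:4@102 #5:4@100] asks=[-]

Answer: bid=- ask=96
bid=- ask=96
bid=102 ask=-
bid=102 ask=-
bid=- ask=-
bid=102 ask=-
bid=102 ask=-
bid=102 ask=-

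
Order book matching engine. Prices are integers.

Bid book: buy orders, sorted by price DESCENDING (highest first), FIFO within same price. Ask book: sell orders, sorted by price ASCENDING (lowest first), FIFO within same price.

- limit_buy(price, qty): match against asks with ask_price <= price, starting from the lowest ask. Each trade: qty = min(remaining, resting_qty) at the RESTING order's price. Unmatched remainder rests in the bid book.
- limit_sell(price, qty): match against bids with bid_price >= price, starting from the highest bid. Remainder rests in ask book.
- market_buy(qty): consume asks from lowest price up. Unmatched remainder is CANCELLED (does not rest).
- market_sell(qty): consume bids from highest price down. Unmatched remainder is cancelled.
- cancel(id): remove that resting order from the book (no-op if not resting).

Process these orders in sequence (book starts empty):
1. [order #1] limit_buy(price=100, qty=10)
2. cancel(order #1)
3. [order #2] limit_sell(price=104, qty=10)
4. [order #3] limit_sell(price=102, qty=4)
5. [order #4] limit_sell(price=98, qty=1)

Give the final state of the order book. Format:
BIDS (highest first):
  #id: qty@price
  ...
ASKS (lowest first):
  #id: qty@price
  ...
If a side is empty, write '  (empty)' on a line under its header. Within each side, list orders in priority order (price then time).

After op 1 [order #1] limit_buy(price=100, qty=10): fills=none; bids=[#1:10@100] asks=[-]
After op 2 cancel(order #1): fills=none; bids=[-] asks=[-]
After op 3 [order #2] limit_sell(price=104, qty=10): fills=none; bids=[-] asks=[#2:10@104]
After op 4 [order #3] limit_sell(price=102, qty=4): fills=none; bids=[-] asks=[#3:4@102 #2:10@104]
After op 5 [order #4] limit_sell(price=98, qty=1): fills=none; bids=[-] asks=[#4:1@98 #3:4@102 #2:10@104]

Answer: BIDS (highest first):
  (empty)
ASKS (lowest first):
  #4: 1@98
  #3: 4@102
  #2: 10@104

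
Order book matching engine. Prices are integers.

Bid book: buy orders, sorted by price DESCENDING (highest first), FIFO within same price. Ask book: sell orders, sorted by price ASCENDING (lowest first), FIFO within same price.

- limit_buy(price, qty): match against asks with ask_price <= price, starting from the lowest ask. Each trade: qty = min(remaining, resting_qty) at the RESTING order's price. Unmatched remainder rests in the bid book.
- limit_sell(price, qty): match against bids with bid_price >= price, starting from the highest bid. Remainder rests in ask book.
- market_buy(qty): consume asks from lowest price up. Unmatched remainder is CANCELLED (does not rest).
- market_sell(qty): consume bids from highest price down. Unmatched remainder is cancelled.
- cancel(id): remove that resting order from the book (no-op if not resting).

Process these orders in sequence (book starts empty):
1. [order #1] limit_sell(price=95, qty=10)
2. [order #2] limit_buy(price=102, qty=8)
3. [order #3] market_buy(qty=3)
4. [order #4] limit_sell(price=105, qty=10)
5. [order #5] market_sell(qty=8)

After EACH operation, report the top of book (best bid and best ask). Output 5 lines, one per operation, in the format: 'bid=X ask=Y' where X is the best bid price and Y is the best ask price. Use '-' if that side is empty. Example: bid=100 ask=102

Answer: bid=- ask=95
bid=- ask=95
bid=- ask=-
bid=- ask=105
bid=- ask=105

Derivation:
After op 1 [order #1] limit_sell(price=95, qty=10): fills=none; bids=[-] asks=[#1:10@95]
After op 2 [order #2] limit_buy(price=102, qty=8): fills=#2x#1:8@95; bids=[-] asks=[#1:2@95]
After op 3 [order #3] market_buy(qty=3): fills=#3x#1:2@95; bids=[-] asks=[-]
After op 4 [order #4] limit_sell(price=105, qty=10): fills=none; bids=[-] asks=[#4:10@105]
After op 5 [order #5] market_sell(qty=8): fills=none; bids=[-] asks=[#4:10@105]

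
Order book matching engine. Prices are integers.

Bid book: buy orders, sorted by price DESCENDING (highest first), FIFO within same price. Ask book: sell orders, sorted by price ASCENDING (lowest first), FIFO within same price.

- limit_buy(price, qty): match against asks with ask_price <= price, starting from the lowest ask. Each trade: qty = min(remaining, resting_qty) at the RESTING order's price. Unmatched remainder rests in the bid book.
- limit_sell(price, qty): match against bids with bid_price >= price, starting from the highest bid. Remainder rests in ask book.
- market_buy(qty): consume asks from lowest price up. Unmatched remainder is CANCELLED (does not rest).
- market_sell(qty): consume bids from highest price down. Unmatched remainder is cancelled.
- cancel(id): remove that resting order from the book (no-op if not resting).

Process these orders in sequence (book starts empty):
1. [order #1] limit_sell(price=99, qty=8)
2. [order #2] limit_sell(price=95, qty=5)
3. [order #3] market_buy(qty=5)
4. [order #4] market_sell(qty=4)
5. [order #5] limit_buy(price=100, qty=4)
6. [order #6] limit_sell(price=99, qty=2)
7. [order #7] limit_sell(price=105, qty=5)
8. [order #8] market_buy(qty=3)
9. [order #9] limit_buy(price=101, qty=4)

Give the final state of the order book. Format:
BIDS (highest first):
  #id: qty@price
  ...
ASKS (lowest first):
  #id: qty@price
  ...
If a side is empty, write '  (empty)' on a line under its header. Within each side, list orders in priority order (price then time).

Answer: BIDS (highest first):
  #9: 1@101
ASKS (lowest first):
  #7: 5@105

Derivation:
After op 1 [order #1] limit_sell(price=99, qty=8): fills=none; bids=[-] asks=[#1:8@99]
After op 2 [order #2] limit_sell(price=95, qty=5): fills=none; bids=[-] asks=[#2:5@95 #1:8@99]
After op 3 [order #3] market_buy(qty=5): fills=#3x#2:5@95; bids=[-] asks=[#1:8@99]
After op 4 [order #4] market_sell(qty=4): fills=none; bids=[-] asks=[#1:8@99]
After op 5 [order #5] limit_buy(price=100, qty=4): fills=#5x#1:4@99; bids=[-] asks=[#1:4@99]
After op 6 [order #6] limit_sell(price=99, qty=2): fills=none; bids=[-] asks=[#1:4@99 #6:2@99]
After op 7 [order #7] limit_sell(price=105, qty=5): fills=none; bids=[-] asks=[#1:4@99 #6:2@99 #7:5@105]
After op 8 [order #8] market_buy(qty=3): fills=#8x#1:3@99; bids=[-] asks=[#1:1@99 #6:2@99 #7:5@105]
After op 9 [order #9] limit_buy(price=101, qty=4): fills=#9x#1:1@99 #9x#6:2@99; bids=[#9:1@101] asks=[#7:5@105]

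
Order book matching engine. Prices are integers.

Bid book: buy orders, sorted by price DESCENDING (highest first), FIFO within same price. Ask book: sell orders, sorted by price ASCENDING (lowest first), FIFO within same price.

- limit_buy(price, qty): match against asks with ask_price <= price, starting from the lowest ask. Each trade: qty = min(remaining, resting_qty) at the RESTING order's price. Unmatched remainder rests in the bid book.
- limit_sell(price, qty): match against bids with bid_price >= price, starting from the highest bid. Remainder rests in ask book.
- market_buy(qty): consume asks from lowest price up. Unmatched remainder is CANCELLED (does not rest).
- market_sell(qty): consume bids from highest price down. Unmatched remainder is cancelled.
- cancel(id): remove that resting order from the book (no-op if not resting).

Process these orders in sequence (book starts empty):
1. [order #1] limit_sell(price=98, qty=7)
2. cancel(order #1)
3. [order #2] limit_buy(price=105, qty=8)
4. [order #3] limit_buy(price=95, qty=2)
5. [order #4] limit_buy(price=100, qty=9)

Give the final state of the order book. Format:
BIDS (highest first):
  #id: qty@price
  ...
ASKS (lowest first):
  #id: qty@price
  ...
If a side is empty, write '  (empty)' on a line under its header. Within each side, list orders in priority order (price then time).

Answer: BIDS (highest first):
  #2: 8@105
  #4: 9@100
  #3: 2@95
ASKS (lowest first):
  (empty)

Derivation:
After op 1 [order #1] limit_sell(price=98, qty=7): fills=none; bids=[-] asks=[#1:7@98]
After op 2 cancel(order #1): fills=none; bids=[-] asks=[-]
After op 3 [order #2] limit_buy(price=105, qty=8): fills=none; bids=[#2:8@105] asks=[-]
After op 4 [order #3] limit_buy(price=95, qty=2): fills=none; bids=[#2:8@105 #3:2@95] asks=[-]
After op 5 [order #4] limit_buy(price=100, qty=9): fills=none; bids=[#2:8@105 #4:9@100 #3:2@95] asks=[-]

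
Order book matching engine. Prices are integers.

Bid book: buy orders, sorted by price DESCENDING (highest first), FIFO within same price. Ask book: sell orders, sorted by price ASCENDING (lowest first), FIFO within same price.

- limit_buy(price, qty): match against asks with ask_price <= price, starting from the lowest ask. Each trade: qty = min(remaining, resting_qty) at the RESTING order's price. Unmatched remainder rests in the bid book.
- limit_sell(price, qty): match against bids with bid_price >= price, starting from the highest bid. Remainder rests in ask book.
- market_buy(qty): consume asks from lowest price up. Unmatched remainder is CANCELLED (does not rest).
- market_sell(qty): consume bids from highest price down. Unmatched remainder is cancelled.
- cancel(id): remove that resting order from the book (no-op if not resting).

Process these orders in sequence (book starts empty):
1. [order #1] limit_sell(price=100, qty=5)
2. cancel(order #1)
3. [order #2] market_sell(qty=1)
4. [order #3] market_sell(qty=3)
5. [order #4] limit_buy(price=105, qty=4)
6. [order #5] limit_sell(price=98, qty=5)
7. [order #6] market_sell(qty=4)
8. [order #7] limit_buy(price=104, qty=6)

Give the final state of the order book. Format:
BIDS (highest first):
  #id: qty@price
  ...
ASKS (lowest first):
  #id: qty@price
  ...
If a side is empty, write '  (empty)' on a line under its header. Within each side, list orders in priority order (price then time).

Answer: BIDS (highest first):
  #7: 5@104
ASKS (lowest first):
  (empty)

Derivation:
After op 1 [order #1] limit_sell(price=100, qty=5): fills=none; bids=[-] asks=[#1:5@100]
After op 2 cancel(order #1): fills=none; bids=[-] asks=[-]
After op 3 [order #2] market_sell(qty=1): fills=none; bids=[-] asks=[-]
After op 4 [order #3] market_sell(qty=3): fills=none; bids=[-] asks=[-]
After op 5 [order #4] limit_buy(price=105, qty=4): fills=none; bids=[#4:4@105] asks=[-]
After op 6 [order #5] limit_sell(price=98, qty=5): fills=#4x#5:4@105; bids=[-] asks=[#5:1@98]
After op 7 [order #6] market_sell(qty=4): fills=none; bids=[-] asks=[#5:1@98]
After op 8 [order #7] limit_buy(price=104, qty=6): fills=#7x#5:1@98; bids=[#7:5@104] asks=[-]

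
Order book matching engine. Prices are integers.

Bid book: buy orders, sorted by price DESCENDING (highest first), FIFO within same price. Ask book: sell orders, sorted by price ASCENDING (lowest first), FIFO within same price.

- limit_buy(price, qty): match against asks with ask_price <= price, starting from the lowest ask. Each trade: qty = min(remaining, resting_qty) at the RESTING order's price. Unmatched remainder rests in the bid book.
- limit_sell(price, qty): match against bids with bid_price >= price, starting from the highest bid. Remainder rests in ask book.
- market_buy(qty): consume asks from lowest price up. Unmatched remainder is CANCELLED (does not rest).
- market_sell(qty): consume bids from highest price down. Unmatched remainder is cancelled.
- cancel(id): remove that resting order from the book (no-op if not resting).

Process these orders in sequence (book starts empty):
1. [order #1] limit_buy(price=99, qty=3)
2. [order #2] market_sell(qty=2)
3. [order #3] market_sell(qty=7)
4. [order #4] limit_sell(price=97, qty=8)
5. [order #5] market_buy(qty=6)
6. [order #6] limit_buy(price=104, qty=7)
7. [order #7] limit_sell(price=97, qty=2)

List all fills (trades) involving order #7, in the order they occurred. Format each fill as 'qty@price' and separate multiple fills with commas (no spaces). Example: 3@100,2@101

After op 1 [order #1] limit_buy(price=99, qty=3): fills=none; bids=[#1:3@99] asks=[-]
After op 2 [order #2] market_sell(qty=2): fills=#1x#2:2@99; bids=[#1:1@99] asks=[-]
After op 3 [order #3] market_sell(qty=7): fills=#1x#3:1@99; bids=[-] asks=[-]
After op 4 [order #4] limit_sell(price=97, qty=8): fills=none; bids=[-] asks=[#4:8@97]
After op 5 [order #5] market_buy(qty=6): fills=#5x#4:6@97; bids=[-] asks=[#4:2@97]
After op 6 [order #6] limit_buy(price=104, qty=7): fills=#6x#4:2@97; bids=[#6:5@104] asks=[-]
After op 7 [order #7] limit_sell(price=97, qty=2): fills=#6x#7:2@104; bids=[#6:3@104] asks=[-]

Answer: 2@104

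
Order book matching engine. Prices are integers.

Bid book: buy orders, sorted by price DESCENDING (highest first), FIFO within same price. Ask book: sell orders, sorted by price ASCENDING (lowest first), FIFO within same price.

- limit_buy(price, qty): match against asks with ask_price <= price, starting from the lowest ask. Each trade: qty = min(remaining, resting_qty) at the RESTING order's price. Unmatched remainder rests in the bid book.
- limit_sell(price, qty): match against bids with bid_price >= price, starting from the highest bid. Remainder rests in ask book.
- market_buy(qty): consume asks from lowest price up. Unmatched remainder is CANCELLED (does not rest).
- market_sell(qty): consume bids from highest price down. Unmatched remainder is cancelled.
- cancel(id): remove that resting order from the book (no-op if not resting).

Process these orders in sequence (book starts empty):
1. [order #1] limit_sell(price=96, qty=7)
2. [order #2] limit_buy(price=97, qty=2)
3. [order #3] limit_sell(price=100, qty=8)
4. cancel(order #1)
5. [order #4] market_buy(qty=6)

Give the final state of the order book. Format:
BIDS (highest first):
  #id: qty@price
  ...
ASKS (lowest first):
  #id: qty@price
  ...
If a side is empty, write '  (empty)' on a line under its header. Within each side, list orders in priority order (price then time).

After op 1 [order #1] limit_sell(price=96, qty=7): fills=none; bids=[-] asks=[#1:7@96]
After op 2 [order #2] limit_buy(price=97, qty=2): fills=#2x#1:2@96; bids=[-] asks=[#1:5@96]
After op 3 [order #3] limit_sell(price=100, qty=8): fills=none; bids=[-] asks=[#1:5@96 #3:8@100]
After op 4 cancel(order #1): fills=none; bids=[-] asks=[#3:8@100]
After op 5 [order #4] market_buy(qty=6): fills=#4x#3:6@100; bids=[-] asks=[#3:2@100]

Answer: BIDS (highest first):
  (empty)
ASKS (lowest first):
  #3: 2@100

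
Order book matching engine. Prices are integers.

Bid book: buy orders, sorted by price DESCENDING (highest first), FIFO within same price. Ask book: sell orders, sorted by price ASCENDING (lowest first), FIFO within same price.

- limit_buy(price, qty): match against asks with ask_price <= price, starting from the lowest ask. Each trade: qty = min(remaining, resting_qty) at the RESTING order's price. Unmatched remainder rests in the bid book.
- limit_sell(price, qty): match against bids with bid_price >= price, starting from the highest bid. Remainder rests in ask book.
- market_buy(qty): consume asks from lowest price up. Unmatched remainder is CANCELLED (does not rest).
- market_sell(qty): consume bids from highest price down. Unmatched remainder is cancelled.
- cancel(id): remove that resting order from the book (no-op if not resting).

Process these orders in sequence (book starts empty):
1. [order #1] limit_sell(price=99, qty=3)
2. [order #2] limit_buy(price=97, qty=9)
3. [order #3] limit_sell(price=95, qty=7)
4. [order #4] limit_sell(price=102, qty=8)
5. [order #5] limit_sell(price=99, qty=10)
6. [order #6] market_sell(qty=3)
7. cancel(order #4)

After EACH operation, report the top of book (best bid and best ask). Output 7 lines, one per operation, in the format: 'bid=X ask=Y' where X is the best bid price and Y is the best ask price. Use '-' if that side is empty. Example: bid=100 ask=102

After op 1 [order #1] limit_sell(price=99, qty=3): fills=none; bids=[-] asks=[#1:3@99]
After op 2 [order #2] limit_buy(price=97, qty=9): fills=none; bids=[#2:9@97] asks=[#1:3@99]
After op 3 [order #3] limit_sell(price=95, qty=7): fills=#2x#3:7@97; bids=[#2:2@97] asks=[#1:3@99]
After op 4 [order #4] limit_sell(price=102, qty=8): fills=none; bids=[#2:2@97] asks=[#1:3@99 #4:8@102]
After op 5 [order #5] limit_sell(price=99, qty=10): fills=none; bids=[#2:2@97] asks=[#1:3@99 #5:10@99 #4:8@102]
After op 6 [order #6] market_sell(qty=3): fills=#2x#6:2@97; bids=[-] asks=[#1:3@99 #5:10@99 #4:8@102]
After op 7 cancel(order #4): fills=none; bids=[-] asks=[#1:3@99 #5:10@99]

Answer: bid=- ask=99
bid=97 ask=99
bid=97 ask=99
bid=97 ask=99
bid=97 ask=99
bid=- ask=99
bid=- ask=99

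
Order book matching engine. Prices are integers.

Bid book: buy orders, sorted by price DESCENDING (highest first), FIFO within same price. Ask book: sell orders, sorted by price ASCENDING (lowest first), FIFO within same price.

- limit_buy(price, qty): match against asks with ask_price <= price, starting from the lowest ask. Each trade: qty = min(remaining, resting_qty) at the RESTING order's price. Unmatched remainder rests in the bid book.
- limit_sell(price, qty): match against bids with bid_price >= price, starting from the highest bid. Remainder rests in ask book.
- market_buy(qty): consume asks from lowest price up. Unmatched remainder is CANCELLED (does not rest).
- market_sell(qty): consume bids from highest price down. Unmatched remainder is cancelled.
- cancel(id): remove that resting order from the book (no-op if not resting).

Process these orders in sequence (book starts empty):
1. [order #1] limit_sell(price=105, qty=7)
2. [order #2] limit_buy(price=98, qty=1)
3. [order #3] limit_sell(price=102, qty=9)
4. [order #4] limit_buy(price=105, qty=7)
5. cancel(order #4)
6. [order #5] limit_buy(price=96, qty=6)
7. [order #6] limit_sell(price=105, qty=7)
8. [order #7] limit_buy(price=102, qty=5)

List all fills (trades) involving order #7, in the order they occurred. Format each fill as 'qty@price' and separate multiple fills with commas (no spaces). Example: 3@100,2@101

Answer: 2@102

Derivation:
After op 1 [order #1] limit_sell(price=105, qty=7): fills=none; bids=[-] asks=[#1:7@105]
After op 2 [order #2] limit_buy(price=98, qty=1): fills=none; bids=[#2:1@98] asks=[#1:7@105]
After op 3 [order #3] limit_sell(price=102, qty=9): fills=none; bids=[#2:1@98] asks=[#3:9@102 #1:7@105]
After op 4 [order #4] limit_buy(price=105, qty=7): fills=#4x#3:7@102; bids=[#2:1@98] asks=[#3:2@102 #1:7@105]
After op 5 cancel(order #4): fills=none; bids=[#2:1@98] asks=[#3:2@102 #1:7@105]
After op 6 [order #5] limit_buy(price=96, qty=6): fills=none; bids=[#2:1@98 #5:6@96] asks=[#3:2@102 #1:7@105]
After op 7 [order #6] limit_sell(price=105, qty=7): fills=none; bids=[#2:1@98 #5:6@96] asks=[#3:2@102 #1:7@105 #6:7@105]
After op 8 [order #7] limit_buy(price=102, qty=5): fills=#7x#3:2@102; bids=[#7:3@102 #2:1@98 #5:6@96] asks=[#1:7@105 #6:7@105]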